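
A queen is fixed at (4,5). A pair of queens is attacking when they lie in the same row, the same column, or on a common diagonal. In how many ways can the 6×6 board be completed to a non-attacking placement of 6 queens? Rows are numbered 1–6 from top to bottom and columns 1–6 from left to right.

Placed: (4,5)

1

Branch on row 1: col 1 → 0; col 3 → 1; col 4 → 0; col 6 → 0.
Sum: 0 + 1 + 0 + 0 = 1.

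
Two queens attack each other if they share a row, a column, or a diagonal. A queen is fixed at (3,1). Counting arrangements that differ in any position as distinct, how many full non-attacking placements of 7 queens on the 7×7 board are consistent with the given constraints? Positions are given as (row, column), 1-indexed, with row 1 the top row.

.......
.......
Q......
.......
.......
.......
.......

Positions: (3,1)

Branch on row 1: col 2 → 2; col 4 → 1; col 5 → 1; col 6 → 1; col 7 → 1.
Sum: 2 + 1 + 1 + 1 + 1 = 6.

6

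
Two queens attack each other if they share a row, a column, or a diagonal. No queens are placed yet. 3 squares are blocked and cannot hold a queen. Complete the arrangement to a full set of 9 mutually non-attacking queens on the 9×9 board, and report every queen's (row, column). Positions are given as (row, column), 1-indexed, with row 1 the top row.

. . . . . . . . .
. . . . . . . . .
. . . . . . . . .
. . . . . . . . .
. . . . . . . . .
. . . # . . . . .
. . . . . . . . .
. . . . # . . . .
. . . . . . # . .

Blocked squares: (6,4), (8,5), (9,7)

(1,5) (2,9) (3,2) (4,4) (5,7) (6,3) (7,8) (8,6) (9,1)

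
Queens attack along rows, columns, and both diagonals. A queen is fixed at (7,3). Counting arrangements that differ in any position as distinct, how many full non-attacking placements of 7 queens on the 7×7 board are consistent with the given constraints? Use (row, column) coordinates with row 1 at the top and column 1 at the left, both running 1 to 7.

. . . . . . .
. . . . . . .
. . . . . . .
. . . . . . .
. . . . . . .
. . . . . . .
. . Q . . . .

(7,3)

Branch on row 1: col 1 → 1; col 2 → 0; col 4 → 1; col 5 → 2; col 6 → 1; col 7 → 1.
Sum: 1 + 0 + 1 + 2 + 1 + 1 = 6.

6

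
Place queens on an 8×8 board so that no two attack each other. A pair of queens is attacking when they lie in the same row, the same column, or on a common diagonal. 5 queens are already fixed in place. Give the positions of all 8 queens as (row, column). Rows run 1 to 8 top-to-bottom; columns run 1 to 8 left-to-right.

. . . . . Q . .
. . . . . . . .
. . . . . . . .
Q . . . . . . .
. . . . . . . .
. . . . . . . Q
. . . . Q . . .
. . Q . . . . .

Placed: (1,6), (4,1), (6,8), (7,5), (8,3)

(1,6) (2,2) (3,7) (4,1) (5,4) (6,8) (7,5) (8,3)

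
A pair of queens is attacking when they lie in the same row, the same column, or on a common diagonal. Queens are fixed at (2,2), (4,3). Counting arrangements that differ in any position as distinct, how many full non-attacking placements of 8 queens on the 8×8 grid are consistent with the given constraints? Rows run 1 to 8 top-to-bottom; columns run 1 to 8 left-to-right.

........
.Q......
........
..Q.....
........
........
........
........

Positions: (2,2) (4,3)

4

Branch on row 1: col 4 → 2; col 5 → 0; col 7 → 1; col 8 → 1.
Sum: 2 + 0 + 1 + 1 = 4.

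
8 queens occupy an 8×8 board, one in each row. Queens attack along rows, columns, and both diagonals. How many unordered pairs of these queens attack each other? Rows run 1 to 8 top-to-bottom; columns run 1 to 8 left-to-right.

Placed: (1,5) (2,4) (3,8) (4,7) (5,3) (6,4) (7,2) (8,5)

5

Same column: (1,5)–(8,5) (column 5); (2,4)–(6,4) (column 4).
Same diagonal: (1,5)–(2,4) (|1−2| = |5−4| = 1); (3,8)–(4,7) (|3−4| = |8−7| = 1); (5,3)–(6,4) (|5−6| = |3−4| = 1).
Total attacking pairs: 5.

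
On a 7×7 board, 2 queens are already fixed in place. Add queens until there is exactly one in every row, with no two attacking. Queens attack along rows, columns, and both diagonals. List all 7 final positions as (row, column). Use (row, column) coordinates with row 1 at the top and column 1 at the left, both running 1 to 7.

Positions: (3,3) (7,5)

Row 1: attacked by (3,3)→{1,3,5}; (7,5)→{5}. Safe: 2, 4, 6, 7. Place at column 2.
Row 2: attacked by (1,2)→{1,2,3}; (3,3)→{2,3,4}; (7,5)→{5}. Safe: 6, 7. Place at column 6.
Row 4: attacked by (1,2)→{2,5}; (2,6)→{4,6}; (3,3)→{2,3,4}; (7,5)→{2,5}. Safe: 1, 7. Place at column 7.
Row 5: attacked by (1,2)→{2,6}; (2,6)→{3,6}; (3,3)→{1,3,5}; (4,7)→{6,7}; (7,5)→{3,5,7}. Safe: 4. Place at column 4.
Row 6: attacked by (1,2)→{2,7}; (2,6)→{2,6}; (3,3)→{3,6}; (4,7)→{5,7}; (5,4)→{3,4,5}; (7,5)→{4,5,6}. Safe: 1. Place at column 1.
Columns [2, 6, 3, 7, 4, 1, 5], r−c [-1, -4, 0, -3, 1, 5, 2], r+c [3, 8, 6, 11, 9, 7, 12] are all distinct, so no two queens attack.

(1,2) (2,6) (3,3) (4,7) (5,4) (6,1) (7,5)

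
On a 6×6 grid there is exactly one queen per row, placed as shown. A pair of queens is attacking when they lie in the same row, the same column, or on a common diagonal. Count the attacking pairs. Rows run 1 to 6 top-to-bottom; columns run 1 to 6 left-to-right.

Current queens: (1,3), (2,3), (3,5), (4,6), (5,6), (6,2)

Same column: (1,3)–(2,3) (column 3); (4,6)–(5,6) (column 6).
Same diagonal: (1,3)–(3,5) (|1−3| = |3−5| = 2); (1,3)–(4,6) (|1−4| = |3−6| = 3); (2,3)–(5,6) (|2−5| = |3−6| = 3); (3,5)–(4,6) (|3−4| = |5−6| = 1); (3,5)–(6,2) (|3−6| = |5−2| = 3).
Total attacking pairs: 7.

7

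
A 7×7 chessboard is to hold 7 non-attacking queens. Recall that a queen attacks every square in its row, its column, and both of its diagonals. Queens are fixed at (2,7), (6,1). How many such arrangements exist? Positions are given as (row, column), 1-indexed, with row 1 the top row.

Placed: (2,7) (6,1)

4

Branch on row 1: col 2 → 0; col 3 → 1; col 4 → 1; col 5 → 2.
Sum: 0 + 1 + 1 + 2 = 4.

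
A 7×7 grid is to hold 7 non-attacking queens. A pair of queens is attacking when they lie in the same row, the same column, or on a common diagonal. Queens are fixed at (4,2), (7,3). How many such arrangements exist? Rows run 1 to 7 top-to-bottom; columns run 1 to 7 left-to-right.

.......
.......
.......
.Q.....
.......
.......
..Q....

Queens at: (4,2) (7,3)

2

Branch on row 1: col 1 → 1; col 4 → 1; col 6 → 0; col 7 → 0.
Sum: 1 + 1 + 0 + 0 = 2.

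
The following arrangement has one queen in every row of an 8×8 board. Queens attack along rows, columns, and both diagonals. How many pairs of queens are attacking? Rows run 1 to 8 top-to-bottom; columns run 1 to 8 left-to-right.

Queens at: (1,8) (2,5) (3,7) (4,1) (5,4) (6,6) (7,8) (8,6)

3

Same column: (1,8)–(7,8) (column 8); (6,6)–(8,6) (column 6).
Same diagonal: (1,8)–(5,4) (|1−5| = |8−4| = 4).
Total attacking pairs: 3.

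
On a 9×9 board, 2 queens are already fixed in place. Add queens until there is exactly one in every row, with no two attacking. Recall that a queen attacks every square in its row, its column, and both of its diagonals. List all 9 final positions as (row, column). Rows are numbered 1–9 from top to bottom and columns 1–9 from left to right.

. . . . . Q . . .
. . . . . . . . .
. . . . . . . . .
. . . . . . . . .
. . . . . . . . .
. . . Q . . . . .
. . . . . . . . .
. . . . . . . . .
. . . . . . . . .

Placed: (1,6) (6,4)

(1,6) (2,2) (3,5) (4,7) (5,9) (6,4) (7,8) (8,1) (9,3)

Row 2: attacked by (1,6)→{5,6,7}; (6,4)→{4,8}. Safe: 1, 2, 3, 9. Place at column 2.
Row 3: attacked by (1,6)→{4,6,8}; (2,2)→{1,2,3}; (6,4)→{1,4,7}. Safe: 5, 9. Place at column 5.
Row 4: attacked by (1,6)→{3,6,9}; (2,2)→{2,4}; (3,5)→{4,5,6}; (6,4)→{2,4,6}. Safe: 1, 7, 8. Place at column 7.
Row 5: attacked by (1,6)→{2,6}; (2,2)→{2,5}; (3,5)→{3,5,7}; (4,7)→{6,7,8}; (6,4)→{3,4,5}. Safe: 1, 9. Place at column 9.
Row 7: attacked by (1,6)→{6}; (2,2)→{2,7}; (3,5)→{1,5,9}; (4,7)→{4,7}; (5,9)→{7,9}; (6,4)→{3,4,5}. Safe: 8. Place at column 8.
Row 8: attacked by (1,6)→{6}; (2,2)→{2,8}; (3,5)→{5}; (4,7)→{3,7}; (5,9)→{6,9}; (6,4)→{2,4,6}; (7,8)→{7,8,9}. Safe: 1. Place at column 1.
Row 9: attacked by (1,6)→{6}; (2,2)→{2,9}; (3,5)→{5}; (4,7)→{2,7}; (5,9)→{5,9}; (6,4)→{1,4,7}; (7,8)→{6,8}; (8,1)→{1,2}. Safe: 3. Place at column 3.
Columns [6, 2, 5, 7, 9, 4, 8, 1, 3], r−c [-5, 0, -2, -3, -4, 2, -1, 7, 6], r+c [7, 4, 8, 11, 14, 10, 15, 9, 12] are all distinct, so no two queens attack.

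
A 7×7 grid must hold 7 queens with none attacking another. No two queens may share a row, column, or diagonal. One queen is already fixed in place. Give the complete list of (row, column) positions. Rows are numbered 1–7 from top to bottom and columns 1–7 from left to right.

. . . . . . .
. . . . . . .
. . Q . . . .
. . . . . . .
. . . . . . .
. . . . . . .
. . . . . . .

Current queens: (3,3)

Row 1: attacked by (3,3)→{1,3,5}. Safe: 2, 4, 6, 7. Place at column 6.
Row 2: attacked by (1,6)→{5,6,7}; (3,3)→{2,3,4}. Safe: 1. Place at column 1.
Row 4: attacked by (1,6)→{3,6}; (2,1)→{1,3}; (3,3)→{2,3,4}. Safe: 5, 7. Place at column 5.
Row 5: attacked by (1,6)→{2,6}; (2,1)→{1,4}; (3,3)→{1,3,5}; (4,5)→{4,5,6}. Safe: 7. Place at column 7.
Row 6: attacked by (1,6)→{1,6}; (2,1)→{1,5}; (3,3)→{3,6}; (4,5)→{3,5,7}; (5,7)→{6,7}. Safe: 2, 4. Place at column 2.
Row 7: attacked by (1,6)→{6}; (2,1)→{1,6}; (3,3)→{3,7}; (4,5)→{2,5}; (5,7)→{5,7}; (6,2)→{1,2,3}. Safe: 4. Place at column 4.
Columns [6, 1, 3, 5, 7, 2, 4], r−c [-5, 1, 0, -1, -2, 4, 3], r+c [7, 3, 6, 9, 12, 8, 11] are all distinct, so no two queens attack.

(1,6) (2,1) (3,3) (4,5) (5,7) (6,2) (7,4)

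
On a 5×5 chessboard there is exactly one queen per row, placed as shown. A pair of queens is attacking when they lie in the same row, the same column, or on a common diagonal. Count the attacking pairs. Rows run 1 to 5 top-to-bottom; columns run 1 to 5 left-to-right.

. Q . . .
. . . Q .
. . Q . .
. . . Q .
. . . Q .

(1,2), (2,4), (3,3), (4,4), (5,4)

5

Same column: (2,4)–(4,4) (column 4); (2,4)–(5,4) (column 4); (4,4)–(5,4) (column 4).
Same diagonal: (2,4)–(3,3) (|2−3| = |4−3| = 1); (3,3)–(4,4) (|3−4| = |3−4| = 1).
Total attacking pairs: 5.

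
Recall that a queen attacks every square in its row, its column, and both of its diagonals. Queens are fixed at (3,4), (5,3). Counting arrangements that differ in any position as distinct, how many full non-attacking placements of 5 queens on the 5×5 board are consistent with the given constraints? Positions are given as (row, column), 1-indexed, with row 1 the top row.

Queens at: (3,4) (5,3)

1

Branch on row 1: col 1 → 0; col 5 → 1.
Sum: 0 + 1 = 1.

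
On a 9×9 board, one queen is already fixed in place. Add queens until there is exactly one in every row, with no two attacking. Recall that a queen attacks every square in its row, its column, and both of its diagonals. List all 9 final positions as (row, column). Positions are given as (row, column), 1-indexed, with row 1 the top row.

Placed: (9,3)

(1,5) (2,1) (3,8) (4,4) (5,2) (6,7) (7,9) (8,6) (9,3)

Row 1: attacked by (9,3)→{3}. Safe: 1, 2, 4, 5, 6, 7, 8, 9. Place at column 5.
Row 2: attacked by (1,5)→{4,5,6}; (9,3)→{3}. Safe: 1, 2, 7, 8, 9. Place at column 1.
Row 3: attacked by (1,5)→{3,5,7}; (2,1)→{1,2}; (9,3)→{3,9}. Safe: 4, 6, 8. Place at column 8.
Row 4: attacked by (1,5)→{2,5,8}; (2,1)→{1,3}; (3,8)→{7,8,9}; (9,3)→{3,8}. Safe: 4, 6. Place at column 4.
Row 5: attacked by (1,5)→{1,5,9}; (2,1)→{1,4}; (3,8)→{6,8}; (4,4)→{3,4,5}; (9,3)→{3,7}. Safe: 2. Place at column 2.
Row 6: attacked by (1,5)→{5}; (2,1)→{1,5}; (3,8)→{5,8}; (4,4)→{2,4,6}; (5,2)→{1,2,3}; (9,3)→{3,6}. Safe: 7, 9. Place at column 7.
Row 7: attacked by (1,5)→{5}; (2,1)→{1,6}; (3,8)→{4,8}; (4,4)→{1,4,7}; (5,2)→{2,4}; (6,7)→{6,7,8}; (9,3)→{1,3,5}. Safe: 9. Place at column 9.
Row 8: attacked by (1,5)→{5}; (2,1)→{1,7}; (3,8)→{3,8}; (4,4)→{4,8}; (5,2)→{2,5}; (6,7)→{5,7,9}; (7,9)→{8,9}; (9,3)→{2,3,4}. Safe: 6. Place at column 6.
Columns [5, 1, 8, 4, 2, 7, 9, 6, 3], r−c [-4, 1, -5, 0, 3, -1, -2, 2, 6], r+c [6, 3, 11, 8, 7, 13, 16, 14, 12] are all distinct, so no two queens attack.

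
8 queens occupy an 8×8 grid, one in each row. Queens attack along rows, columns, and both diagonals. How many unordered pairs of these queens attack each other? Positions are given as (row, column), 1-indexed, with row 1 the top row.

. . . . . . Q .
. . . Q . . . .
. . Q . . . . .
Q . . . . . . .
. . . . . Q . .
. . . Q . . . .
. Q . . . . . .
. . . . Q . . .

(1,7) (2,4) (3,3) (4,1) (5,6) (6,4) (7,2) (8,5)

Same column: (2,4)–(6,4) (column 4).
Same diagonal: (2,4)–(3,3) (|2−3| = |4−3| = 1); (4,1)–(8,5) (|4−8| = |1−5| = 4).
Total attacking pairs: 3.

3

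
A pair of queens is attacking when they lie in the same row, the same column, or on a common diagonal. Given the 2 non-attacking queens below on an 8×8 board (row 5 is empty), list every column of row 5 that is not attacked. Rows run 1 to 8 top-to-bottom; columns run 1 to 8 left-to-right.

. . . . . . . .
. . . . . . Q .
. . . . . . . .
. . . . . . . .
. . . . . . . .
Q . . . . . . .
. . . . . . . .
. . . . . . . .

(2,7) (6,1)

(2,7) attacks row 5 at column 7 and diagonals 4.
(6,1) attacks row 5 at column 1 and diagonals 2.
Attacked columns: {1, 2, 4, 7}. Safe: {3, 5, 6, 8}.

columns 3, 5, 6, 8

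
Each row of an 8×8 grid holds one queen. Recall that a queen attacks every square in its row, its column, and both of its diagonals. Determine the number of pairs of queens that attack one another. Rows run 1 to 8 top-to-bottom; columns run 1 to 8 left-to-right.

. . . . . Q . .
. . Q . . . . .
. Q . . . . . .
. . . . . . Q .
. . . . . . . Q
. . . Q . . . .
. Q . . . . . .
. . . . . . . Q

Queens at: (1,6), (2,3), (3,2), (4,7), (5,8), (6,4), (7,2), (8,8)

4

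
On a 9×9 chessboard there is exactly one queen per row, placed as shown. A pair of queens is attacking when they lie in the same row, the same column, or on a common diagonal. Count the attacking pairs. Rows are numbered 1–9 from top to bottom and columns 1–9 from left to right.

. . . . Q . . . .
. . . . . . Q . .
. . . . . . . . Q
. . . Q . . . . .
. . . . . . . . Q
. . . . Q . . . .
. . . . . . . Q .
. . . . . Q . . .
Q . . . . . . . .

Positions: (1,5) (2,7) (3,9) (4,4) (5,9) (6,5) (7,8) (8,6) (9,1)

4

Same column: (1,5)–(6,5) (column 5); (3,9)–(5,9) (column 9).
Same diagonal: (1,5)–(5,9) (|1−5| = |5−9| = 4); (5,9)–(8,6) (|5−8| = |9−6| = 3).
Total attacking pairs: 4.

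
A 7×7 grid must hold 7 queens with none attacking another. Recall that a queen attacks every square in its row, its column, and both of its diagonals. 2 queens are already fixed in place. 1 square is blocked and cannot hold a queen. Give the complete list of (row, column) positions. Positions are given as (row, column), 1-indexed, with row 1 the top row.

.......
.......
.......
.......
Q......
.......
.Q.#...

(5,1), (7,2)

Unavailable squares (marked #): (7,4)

(1,6) (2,3) (3,7) (4,4) (5,1) (6,5) (7,2)

Row 1: attacked by (5,1)→{1,5}; (7,2)→{2}. Safe: 3, 4, 6, 7. Place at column 6.
Row 2: attacked by (1,6)→{5,6,7}; (5,1)→{1,4}; (7,2)→{2,7}. Safe: 3. Place at column 3.
Row 3: attacked by (1,6)→{4,6}; (2,3)→{2,3,4}; (5,1)→{1,3}; (7,2)→{2,6}. Safe: 5, 7. Place at column 7.
Row 4: attacked by (1,6)→{3,6}; (2,3)→{1,3,5}; (3,7)→{6,7}; (5,1)→{1,2}; (7,2)→{2,5}. Safe: 4. Place at column 4.
Row 6: attacked by (1,6)→{1,6}; (2,3)→{3,7}; (3,7)→{4,7}; (4,4)→{2,4,6}; (5,1)→{1,2}; (7,2)→{1,2,3}. Safe: 5. Place at column 5.
Columns [6, 3, 7, 4, 1, 5, 2], r−c [-5, -1, -4, 0, 4, 1, 5], r+c [7, 5, 10, 8, 6, 11, 9] are all distinct, so no two queens attack.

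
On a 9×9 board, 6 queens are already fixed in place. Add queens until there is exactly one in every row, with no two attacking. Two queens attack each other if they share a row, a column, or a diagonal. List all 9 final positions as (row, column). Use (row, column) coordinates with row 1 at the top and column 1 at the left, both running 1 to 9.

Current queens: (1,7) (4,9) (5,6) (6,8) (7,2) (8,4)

Row 2: attacked by (1,7)→{6,7,8}; (4,9)→{7,9}; (5,6)→{3,6,9}; (6,8)→{4,8}; (7,2)→{2,7}; (8,4)→{4}. Safe: 1, 5. Place at column 5.
Row 3: attacked by (1,7)→{5,7,9}; (2,5)→{4,5,6}; (4,9)→{8,9}; (5,6)→{4,6,8}; (6,8)→{5,8}; (7,2)→{2,6}; (8,4)→{4,9}. Safe: 1, 3. Place at column 3.
Row 9: attacked by (1,7)→{7}; (2,5)→{5}; (3,3)→{3,9}; (4,9)→{4,9}; (5,6)→{2,6}; (6,8)→{5,8}; (7,2)→{2,4}; (8,4)→{3,4,5}. Safe: 1. Place at column 1.
Columns [7, 5, 3, 9, 6, 8, 2, 4, 1], r−c [-6, -3, 0, -5, -1, -2, 5, 4, 8], r+c [8, 7, 6, 13, 11, 14, 9, 12, 10] are all distinct, so no two queens attack.

(1,7) (2,5) (3,3) (4,9) (5,6) (6,8) (7,2) (8,4) (9,1)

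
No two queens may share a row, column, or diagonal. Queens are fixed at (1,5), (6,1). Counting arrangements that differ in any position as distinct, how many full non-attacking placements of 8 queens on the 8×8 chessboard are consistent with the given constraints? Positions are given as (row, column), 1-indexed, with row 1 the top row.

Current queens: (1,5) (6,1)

4

Branch on row 2: col 2 → 0; col 3 → 1; col 7 → 3; col 8 → 0.
Sum: 0 + 1 + 3 + 0 = 4.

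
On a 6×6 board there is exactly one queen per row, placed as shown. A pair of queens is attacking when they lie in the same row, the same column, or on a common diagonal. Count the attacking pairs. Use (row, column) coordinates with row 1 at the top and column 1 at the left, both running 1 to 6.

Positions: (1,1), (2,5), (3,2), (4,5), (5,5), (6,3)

5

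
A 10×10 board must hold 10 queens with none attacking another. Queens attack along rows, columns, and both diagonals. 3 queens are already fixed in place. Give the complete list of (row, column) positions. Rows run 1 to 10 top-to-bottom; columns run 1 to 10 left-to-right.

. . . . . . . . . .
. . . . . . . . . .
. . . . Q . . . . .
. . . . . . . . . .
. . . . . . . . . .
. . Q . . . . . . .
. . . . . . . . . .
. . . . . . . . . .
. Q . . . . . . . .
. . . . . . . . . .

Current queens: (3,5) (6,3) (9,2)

Row 1: attacked by (3,5)→{3,5,7}; (6,3)→{3,8}; (9,2)→{2,10}. Safe: 1, 4, 6, 9. Place at column 4.
Row 2: attacked by (1,4)→{3,4,5}; (3,5)→{4,5,6}; (6,3)→{3,7}; (9,2)→{2,9}. Safe: 1, 8, 10. Place at column 1.
Row 4: attacked by (1,4)→{1,4,7}; (2,1)→{1,3}; (3,5)→{4,5,6}; (6,3)→{1,3,5}; (9,2)→{2,7}. Safe: 8, 9, 10. Place at column 8.
Row 5: attacked by (1,4)→{4,8}; (2,1)→{1,4}; (3,5)→{3,5,7}; (4,8)→{7,8,9}; (6,3)→{2,3,4}; (9,2)→{2,6}. Safe: 10. Place at column 10.
Row 7: attacked by (1,4)→{4,10}; (2,1)→{1,6}; (3,5)→{1,5,9}; (4,8)→{5,8}; (5,10)→{8,10}; (6,3)→{2,3,4}; (9,2)→{2,4}. Safe: 7. Place at column 7.
Row 8: attacked by (1,4)→{4}; (2,1)→{1,7}; (3,5)→{5,10}; (4,8)→{4,8}; (5,10)→{7,10}; (6,3)→{1,3,5}; (7,7)→{6,7,8}; (9,2)→{1,2,3}. Safe: 9. Place at column 9.
Row 10: attacked by (1,4)→{4}; (2,1)→{1,9}; (3,5)→{5}; (4,8)→{2,8}; (5,10)→{5,10}; (6,3)→{3,7}; (7,7)→{4,7,10}; (8,9)→{7,9}; (9,2)→{1,2,3}. Safe: 6. Place at column 6.
Columns [4, 1, 5, 8, 10, 3, 7, 9, 2, 6], r−c [-3, 1, -2, -4, -5, 3, 0, -1, 7, 4], r+c [5, 3, 8, 12, 15, 9, 14, 17, 11, 16] are all distinct, so no two queens attack.

(1,4) (2,1) (3,5) (4,8) (5,10) (6,3) (7,7) (8,9) (9,2) (10,6)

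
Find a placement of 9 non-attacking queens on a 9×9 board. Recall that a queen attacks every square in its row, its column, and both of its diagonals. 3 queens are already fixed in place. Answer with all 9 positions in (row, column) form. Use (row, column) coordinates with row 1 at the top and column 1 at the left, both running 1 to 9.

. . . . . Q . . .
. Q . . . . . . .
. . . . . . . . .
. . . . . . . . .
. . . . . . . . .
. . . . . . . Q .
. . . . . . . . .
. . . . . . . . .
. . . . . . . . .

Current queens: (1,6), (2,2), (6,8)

(1,6) (2,2) (3,9) (4,5) (5,3) (6,8) (7,4) (8,7) (9,1)

Row 3: attacked by (1,6)→{4,6,8}; (2,2)→{1,2,3}; (6,8)→{5,8}. Safe: 7, 9. Place at column 9.
Row 4: attacked by (1,6)→{3,6,9}; (2,2)→{2,4}; (3,9)→{8,9}; (6,8)→{6,8}. Safe: 1, 5, 7. Place at column 5.
Row 5: attacked by (1,6)→{2,6}; (2,2)→{2,5}; (3,9)→{7,9}; (4,5)→{4,5,6}; (6,8)→{7,8,9}. Safe: 1, 3. Place at column 3.
Row 7: attacked by (1,6)→{6}; (2,2)→{2,7}; (3,9)→{5,9}; (4,5)→{2,5,8}; (5,3)→{1,3,5}; (6,8)→{7,8,9}. Safe: 4. Place at column 4.
Row 8: attacked by (1,6)→{6}; (2,2)→{2,8}; (3,9)→{4,9}; (4,5)→{1,5,9}; (5,3)→{3,6}; (6,8)→{6,8}; (7,4)→{3,4,5}. Safe: 7. Place at column 7.
Row 9: attacked by (1,6)→{6}; (2,2)→{2,9}; (3,9)→{3,9}; (4,5)→{5}; (5,3)→{3,7}; (6,8)→{5,8}; (7,4)→{2,4,6}; (8,7)→{6,7,8}. Safe: 1. Place at column 1.
Columns [6, 2, 9, 5, 3, 8, 4, 7, 1], r−c [-5, 0, -6, -1, 2, -2, 3, 1, 8], r+c [7, 4, 12, 9, 8, 14, 11, 15, 10] are all distinct, so no two queens attack.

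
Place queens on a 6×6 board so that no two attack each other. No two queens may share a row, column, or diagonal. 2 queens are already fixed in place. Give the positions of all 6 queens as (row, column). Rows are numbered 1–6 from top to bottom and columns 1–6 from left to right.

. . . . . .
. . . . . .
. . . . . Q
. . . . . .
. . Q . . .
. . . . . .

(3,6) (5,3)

(1,2) (2,4) (3,6) (4,1) (5,3) (6,5)

Row 1: attacked by (3,6)→{4,6}; (5,3)→{3}. Safe: 1, 2, 5. Place at column 2.
Row 2: attacked by (1,2)→{1,2,3}; (3,6)→{5,6}; (5,3)→{3,6}. Safe: 4. Place at column 4.
Row 4: attacked by (1,2)→{2,5}; (2,4)→{2,4,6}; (3,6)→{5,6}; (5,3)→{2,3,4}. Safe: 1. Place at column 1.
Row 6: attacked by (1,2)→{2}; (2,4)→{4}; (3,6)→{3,6}; (4,1)→{1,3}; (5,3)→{2,3,4}. Safe: 5. Place at column 5.
Columns [2, 4, 6, 1, 3, 5], r−c [-1, -2, -3, 3, 2, 1], r+c [3, 6, 9, 5, 8, 11] are all distinct, so no two queens attack.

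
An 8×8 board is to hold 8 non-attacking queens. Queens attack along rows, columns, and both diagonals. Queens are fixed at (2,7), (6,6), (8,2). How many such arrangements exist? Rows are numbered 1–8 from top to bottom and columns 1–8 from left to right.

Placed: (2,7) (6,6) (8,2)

Branch on row 1: col 3 → 0; col 4 → 1; col 5 → 1.
Sum: 0 + 1 + 1 = 2.

2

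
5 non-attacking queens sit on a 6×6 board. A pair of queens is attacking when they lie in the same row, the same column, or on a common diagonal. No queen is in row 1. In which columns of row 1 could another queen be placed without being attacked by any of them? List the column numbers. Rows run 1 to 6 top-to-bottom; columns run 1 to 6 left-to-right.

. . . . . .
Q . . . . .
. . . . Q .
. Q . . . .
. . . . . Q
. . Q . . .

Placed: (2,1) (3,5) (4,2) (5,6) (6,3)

columns 4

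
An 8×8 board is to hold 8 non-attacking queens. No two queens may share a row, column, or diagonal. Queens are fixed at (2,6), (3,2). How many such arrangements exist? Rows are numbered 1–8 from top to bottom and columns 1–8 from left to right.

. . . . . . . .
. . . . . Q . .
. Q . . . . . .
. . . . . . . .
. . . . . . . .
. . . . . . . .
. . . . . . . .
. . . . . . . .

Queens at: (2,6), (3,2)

3

Branch on row 1: col 1 → 0; col 3 → 3; col 8 → 0.
Sum: 0 + 3 + 0 = 3.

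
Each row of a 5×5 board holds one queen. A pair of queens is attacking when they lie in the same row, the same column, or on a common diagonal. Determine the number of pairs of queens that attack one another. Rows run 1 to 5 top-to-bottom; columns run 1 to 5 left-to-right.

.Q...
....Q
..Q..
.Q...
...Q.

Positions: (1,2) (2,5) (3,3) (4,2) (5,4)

2

Same column: (1,2)–(4,2) (column 2).
Same diagonal: (3,3)–(4,2) (|3−4| = |3−2| = 1).
Total attacking pairs: 2.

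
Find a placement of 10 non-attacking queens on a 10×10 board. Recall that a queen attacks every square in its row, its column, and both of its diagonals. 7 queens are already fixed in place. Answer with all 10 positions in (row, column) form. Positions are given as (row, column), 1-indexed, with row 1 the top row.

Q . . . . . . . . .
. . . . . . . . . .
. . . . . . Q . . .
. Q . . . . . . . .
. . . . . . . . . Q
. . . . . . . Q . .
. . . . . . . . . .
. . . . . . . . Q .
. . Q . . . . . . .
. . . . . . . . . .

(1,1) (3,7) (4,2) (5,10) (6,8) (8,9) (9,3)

Row 2: attacked by (1,1)→{1,2}; (3,7)→{6,7,8}; (4,2)→{2,4}; (5,10)→{7,10}; (6,8)→{4,8}; (8,9)→{3,9}; (9,3)→{3,10}. Safe: 5. Place at column 5.
Row 7: attacked by (1,1)→{1,7}; (2,5)→{5,10}; (3,7)→{3,7}; (4,2)→{2,5}; (5,10)→{8,10}; (6,8)→{7,8,9}; (8,9)→{8,9,10}; (9,3)→{1,3,5}. Safe: 4, 6. Place at column 4.
Row 10: attacked by (1,1)→{1,10}; (2,5)→{5}; (3,7)→{7}; (4,2)→{2,8}; (5,10)→{5,10}; (6,8)→{4,8}; (7,4)→{1,4,7}; (8,9)→{7,9}; (9,3)→{2,3,4}. Safe: 6. Place at column 6.
Columns [1, 5, 7, 2, 10, 8, 4, 9, 3, 6], r−c [0, -3, -4, 2, -5, -2, 3, -1, 6, 4], r+c [2, 7, 10, 6, 15, 14, 11, 17, 12, 16] are all distinct, so no two queens attack.

(1,1) (2,5) (3,7) (4,2) (5,10) (6,8) (7,4) (8,9) (9,3) (10,6)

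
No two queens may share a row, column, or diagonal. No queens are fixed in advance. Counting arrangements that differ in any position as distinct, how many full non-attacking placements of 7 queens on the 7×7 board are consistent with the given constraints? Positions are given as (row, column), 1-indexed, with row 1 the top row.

Branch on row 1: col 1 → 4; col 2 → 7; col 3 → 6; col 4 → 6; col 5 → 6; col 6 → 7; col 7 → 4.
Sum: 4 + 7 + 6 + 6 + 6 + 7 + 4 = 40.
(This is the classic 7-queens count.)

40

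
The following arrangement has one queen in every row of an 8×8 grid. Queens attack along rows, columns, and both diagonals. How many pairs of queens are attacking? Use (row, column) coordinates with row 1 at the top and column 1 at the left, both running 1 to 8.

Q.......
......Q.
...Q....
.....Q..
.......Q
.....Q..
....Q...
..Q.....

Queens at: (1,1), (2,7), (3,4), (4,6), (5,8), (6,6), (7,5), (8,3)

3

Same column: (4,6)–(6,6) (column 6).
Same diagonal: (1,1)–(6,6) (|1−6| = |1−6| = 5); (6,6)–(7,5) (|6−7| = |6−5| = 1).
Total attacking pairs: 3.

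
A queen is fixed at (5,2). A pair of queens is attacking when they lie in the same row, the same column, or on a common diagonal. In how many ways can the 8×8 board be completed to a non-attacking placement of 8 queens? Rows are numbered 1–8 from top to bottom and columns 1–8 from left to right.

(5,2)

Branch on row 1: col 1 → 1; col 3 → 0; col 4 → 3; col 5 → 3; col 7 → 0; col 8 → 1.
Sum: 1 + 0 + 3 + 3 + 0 + 1 = 8.

8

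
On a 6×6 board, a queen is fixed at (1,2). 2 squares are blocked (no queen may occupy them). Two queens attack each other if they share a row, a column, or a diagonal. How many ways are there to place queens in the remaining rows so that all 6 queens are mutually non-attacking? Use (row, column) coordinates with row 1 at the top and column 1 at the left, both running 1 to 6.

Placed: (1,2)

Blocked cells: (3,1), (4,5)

1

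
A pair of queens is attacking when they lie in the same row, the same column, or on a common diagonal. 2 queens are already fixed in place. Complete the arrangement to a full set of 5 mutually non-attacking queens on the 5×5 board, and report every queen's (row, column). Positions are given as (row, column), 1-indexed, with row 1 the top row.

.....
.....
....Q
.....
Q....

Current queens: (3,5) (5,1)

Row 1: attacked by (3,5)→{3,5}; (5,1)→{1,5}. Safe: 2, 4. Place at column 4.
Row 2: attacked by (1,4)→{3,4,5}; (3,5)→{4,5}; (5,1)→{1,4}. Safe: 2. Place at column 2.
Row 4: attacked by (1,4)→{1,4}; (2,2)→{2,4}; (3,5)→{4,5}; (5,1)→{1,2}. Safe: 3. Place at column 3.
Columns [4, 2, 5, 3, 1], r−c [-3, 0, -2, 1, 4], r+c [5, 4, 8, 7, 6] are all distinct, so no two queens attack.

(1,4) (2,2) (3,5) (4,3) (5,1)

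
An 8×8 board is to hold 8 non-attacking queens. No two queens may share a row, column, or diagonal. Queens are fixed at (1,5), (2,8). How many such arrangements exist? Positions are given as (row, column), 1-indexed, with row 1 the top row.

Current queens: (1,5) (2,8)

2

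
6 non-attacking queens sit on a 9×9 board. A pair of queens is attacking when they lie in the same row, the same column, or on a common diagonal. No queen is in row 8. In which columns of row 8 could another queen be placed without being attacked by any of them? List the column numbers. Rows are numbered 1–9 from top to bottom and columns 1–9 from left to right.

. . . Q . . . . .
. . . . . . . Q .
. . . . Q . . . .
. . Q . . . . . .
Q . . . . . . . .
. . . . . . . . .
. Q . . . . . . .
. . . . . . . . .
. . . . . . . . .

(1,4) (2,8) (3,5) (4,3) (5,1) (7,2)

columns 6, 9

(1,4) attacks row 8 at column 4.
(2,8) attacks row 8 at column 8 and diagonals 2.
(3,5) attacks row 8 at column 5.
(4,3) attacks row 8 at column 3 and diagonals 7.
(5,1) attacks row 8 at column 1 and diagonals 4.
(7,2) attacks row 8 at column 2 and diagonals 1, 3.
Attacked columns: {1, 2, 3, 4, 5, 7, 8}. Safe: {6, 9}.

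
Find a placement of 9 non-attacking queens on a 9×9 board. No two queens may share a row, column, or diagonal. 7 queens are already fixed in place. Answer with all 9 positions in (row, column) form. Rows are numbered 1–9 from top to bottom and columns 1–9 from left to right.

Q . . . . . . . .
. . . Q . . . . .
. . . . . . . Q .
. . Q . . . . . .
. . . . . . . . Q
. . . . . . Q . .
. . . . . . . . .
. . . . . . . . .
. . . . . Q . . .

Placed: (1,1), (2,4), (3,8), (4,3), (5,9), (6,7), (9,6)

Row 7: attacked by (1,1)→{1,7}; (2,4)→{4,9}; (3,8)→{4,8}; (4,3)→{3,6}; (5,9)→{7,9}; (6,7)→{6,7,8}; (9,6)→{4,6,8}. Safe: 2, 5. Place at column 5.
Row 8: attacked by (1,1)→{1,8}; (2,4)→{4}; (3,8)→{3,8}; (4,3)→{3,7}; (5,9)→{6,9}; (6,7)→{5,7,9}; (7,5)→{4,5,6}; (9,6)→{5,6,7}. Safe: 2. Place at column 2.
Columns [1, 4, 8, 3, 9, 7, 5, 2, 6], r−c [0, -2, -5, 1, -4, -1, 2, 6, 3], r+c [2, 6, 11, 7, 14, 13, 12, 10, 15] are all distinct, so no two queens attack.

(1,1) (2,4) (3,8) (4,3) (5,9) (6,7) (7,5) (8,2) (9,6)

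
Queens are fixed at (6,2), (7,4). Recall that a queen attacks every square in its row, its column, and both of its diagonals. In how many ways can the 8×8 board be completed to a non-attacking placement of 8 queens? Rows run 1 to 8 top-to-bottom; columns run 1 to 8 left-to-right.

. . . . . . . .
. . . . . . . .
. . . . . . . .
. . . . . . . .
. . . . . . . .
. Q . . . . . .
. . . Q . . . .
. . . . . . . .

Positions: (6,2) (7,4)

3

Branch on row 1: col 1 → 0; col 3 → 1; col 5 → 1; col 6 → 1; col 8 → 0.
Sum: 0 + 1 + 1 + 1 + 0 = 3.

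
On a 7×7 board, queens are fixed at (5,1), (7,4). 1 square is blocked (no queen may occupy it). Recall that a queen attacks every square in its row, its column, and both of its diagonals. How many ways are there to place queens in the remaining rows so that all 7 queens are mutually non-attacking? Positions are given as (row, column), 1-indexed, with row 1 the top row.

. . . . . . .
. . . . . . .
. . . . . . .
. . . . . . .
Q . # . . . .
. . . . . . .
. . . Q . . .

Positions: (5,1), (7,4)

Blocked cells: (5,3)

Branch on row 1: col 2 → 1; col 3 → 0; col 6 → 0; col 7 → 0.
Sum: 1 + 0 + 0 + 0 = 1.

1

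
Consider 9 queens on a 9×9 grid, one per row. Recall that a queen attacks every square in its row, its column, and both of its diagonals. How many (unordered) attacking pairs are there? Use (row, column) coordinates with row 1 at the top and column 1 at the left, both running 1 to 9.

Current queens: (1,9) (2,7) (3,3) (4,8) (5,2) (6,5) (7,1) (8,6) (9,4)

0

All columns are distinct and no two queens satisfy |Δrow| = |Δcol|, so no pair attacks.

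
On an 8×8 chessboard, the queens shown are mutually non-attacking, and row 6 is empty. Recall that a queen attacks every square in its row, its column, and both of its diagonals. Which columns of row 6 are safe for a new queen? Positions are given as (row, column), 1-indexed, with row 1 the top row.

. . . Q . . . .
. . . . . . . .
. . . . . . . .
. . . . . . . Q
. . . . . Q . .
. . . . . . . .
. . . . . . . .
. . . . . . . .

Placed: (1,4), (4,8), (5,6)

columns 1, 2, 3

(1,4) attacks row 6 at column 4.
(4,8) attacks row 6 at column 8 and diagonals 6.
(5,6) attacks row 6 at column 6 and diagonals 5, 7.
Attacked columns: {4, 5, 6, 7, 8}. Safe: {1, 2, 3}.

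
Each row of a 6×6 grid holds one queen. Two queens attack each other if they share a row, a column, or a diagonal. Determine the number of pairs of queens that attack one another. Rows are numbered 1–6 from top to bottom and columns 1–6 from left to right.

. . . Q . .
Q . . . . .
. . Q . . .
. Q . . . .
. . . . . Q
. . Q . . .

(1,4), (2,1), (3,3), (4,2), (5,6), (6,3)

Same column: (3,3)–(6,3) (column 3).
Same diagonal: (3,3)–(4,2) (|3−4| = |3−2| = 1).
Total attacking pairs: 2.

2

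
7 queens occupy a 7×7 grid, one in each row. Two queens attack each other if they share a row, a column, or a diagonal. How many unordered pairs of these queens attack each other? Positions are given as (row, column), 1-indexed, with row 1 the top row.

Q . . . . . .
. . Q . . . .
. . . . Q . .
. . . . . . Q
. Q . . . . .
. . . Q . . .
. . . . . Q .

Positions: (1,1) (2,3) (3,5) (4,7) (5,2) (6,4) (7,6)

All columns are distinct and no two queens satisfy |Δrow| = |Δcol|, so no pair attacks.

0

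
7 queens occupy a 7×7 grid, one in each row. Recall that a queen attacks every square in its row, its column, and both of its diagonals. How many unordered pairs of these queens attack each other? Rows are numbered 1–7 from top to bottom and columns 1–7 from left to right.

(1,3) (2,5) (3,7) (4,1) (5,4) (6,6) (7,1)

1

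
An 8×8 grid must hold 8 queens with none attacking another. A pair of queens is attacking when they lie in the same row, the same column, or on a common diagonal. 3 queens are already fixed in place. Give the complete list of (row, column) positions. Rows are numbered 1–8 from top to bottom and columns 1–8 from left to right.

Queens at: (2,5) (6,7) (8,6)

(1,3) (2,5) (3,2) (4,8) (5,1) (6,7) (7,4) (8,6)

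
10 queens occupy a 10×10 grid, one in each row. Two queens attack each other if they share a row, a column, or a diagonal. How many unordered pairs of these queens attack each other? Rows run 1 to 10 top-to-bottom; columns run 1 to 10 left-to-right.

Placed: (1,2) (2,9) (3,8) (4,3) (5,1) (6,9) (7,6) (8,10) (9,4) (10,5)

6

Same column: (2,9)–(6,9) (column 9).
Same diagonal: (2,9)–(3,8) (|2−3| = |9−8| = 1); (4,3)–(7,6) (|4−7| = |3−6| = 3); (6,9)–(10,5) (|6−10| = |9−5| = 4); (7,6)–(9,4) (|7−9| = |6−4| = 2); (9,4)–(10,5) (|9−10| = |4−5| = 1).
Total attacking pairs: 6.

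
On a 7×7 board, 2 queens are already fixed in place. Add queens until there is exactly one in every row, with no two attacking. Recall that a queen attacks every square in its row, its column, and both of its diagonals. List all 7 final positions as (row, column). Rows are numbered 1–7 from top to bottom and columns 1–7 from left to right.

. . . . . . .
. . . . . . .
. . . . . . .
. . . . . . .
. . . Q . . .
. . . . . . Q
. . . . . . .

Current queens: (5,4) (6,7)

(1,6) (2,2) (3,5) (4,1) (5,4) (6,7) (7,3)

Row 1: attacked by (5,4)→{4}; (6,7)→{2,7}. Safe: 1, 3, 5, 6. Place at column 6.
Row 2: attacked by (1,6)→{5,6,7}; (5,4)→{1,4,7}; (6,7)→{3,7}. Safe: 2. Place at column 2.
Row 3: attacked by (1,6)→{4,6}; (2,2)→{1,2,3}; (5,4)→{2,4,6}; (6,7)→{4,7}. Safe: 5. Place at column 5.
Row 4: attacked by (1,6)→{3,6}; (2,2)→{2,4}; (3,5)→{4,5,6}; (5,4)→{3,4,5}; (6,7)→{5,7}. Safe: 1. Place at column 1.
Row 7: attacked by (1,6)→{6}; (2,2)→{2,7}; (3,5)→{1,5}; (4,1)→{1,4}; (5,4)→{2,4,6}; (6,7)→{6,7}. Safe: 3. Place at column 3.
Columns [6, 2, 5, 1, 4, 7, 3], r−c [-5, 0, -2, 3, 1, -1, 4], r+c [7, 4, 8, 5, 9, 13, 10] are all distinct, so no two queens attack.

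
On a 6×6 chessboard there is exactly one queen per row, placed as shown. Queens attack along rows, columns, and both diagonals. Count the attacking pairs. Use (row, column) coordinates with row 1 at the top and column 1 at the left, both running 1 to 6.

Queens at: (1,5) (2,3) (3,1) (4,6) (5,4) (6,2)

All columns are distinct and no two queens satisfy |Δrow| = |Δcol|, so no pair attacks.

0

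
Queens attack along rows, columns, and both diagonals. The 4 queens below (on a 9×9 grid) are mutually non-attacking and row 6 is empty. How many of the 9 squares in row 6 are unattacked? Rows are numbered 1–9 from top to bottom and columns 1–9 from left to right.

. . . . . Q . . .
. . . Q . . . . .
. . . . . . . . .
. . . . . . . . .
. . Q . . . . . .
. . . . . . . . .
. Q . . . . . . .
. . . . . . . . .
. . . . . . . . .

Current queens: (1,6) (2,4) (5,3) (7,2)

3

(1,6) attacks row 6 at column 6 and diagonals 1.
(2,4) attacks row 6 at column 4 and diagonals 8.
(5,3) attacks row 6 at column 3 and diagonals 2, 4.
(7,2) attacks row 6 at column 2 and diagonals 1, 3.
Attacked columns: {1, 2, 3, 4, 6, 8}. Safe: {5, 7, 9}.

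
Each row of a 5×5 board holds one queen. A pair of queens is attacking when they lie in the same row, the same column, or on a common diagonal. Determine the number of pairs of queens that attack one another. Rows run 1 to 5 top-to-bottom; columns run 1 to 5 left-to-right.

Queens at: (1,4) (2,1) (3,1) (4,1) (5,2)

Same column: (2,1)–(3,1) (column 1); (2,1)–(4,1) (column 1); (3,1)–(4,1) (column 1).
Same diagonal: (1,4)–(4,1) (|1−4| = |4−1| = 3); (4,1)–(5,2) (|4−5| = |1−2| = 1).
Total attacking pairs: 5.

5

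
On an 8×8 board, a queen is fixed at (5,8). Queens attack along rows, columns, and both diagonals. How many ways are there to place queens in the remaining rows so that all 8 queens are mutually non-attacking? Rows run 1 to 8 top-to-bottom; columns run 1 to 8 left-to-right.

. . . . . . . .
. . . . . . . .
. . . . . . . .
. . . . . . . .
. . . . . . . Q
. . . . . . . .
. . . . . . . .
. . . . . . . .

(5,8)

18

Branch on row 1: col 1 → 1; col 2 → 1; col 3 → 4; col 5 → 5; col 6 → 4; col 7 → 3.
Sum: 1 + 1 + 4 + 5 + 4 + 3 = 18.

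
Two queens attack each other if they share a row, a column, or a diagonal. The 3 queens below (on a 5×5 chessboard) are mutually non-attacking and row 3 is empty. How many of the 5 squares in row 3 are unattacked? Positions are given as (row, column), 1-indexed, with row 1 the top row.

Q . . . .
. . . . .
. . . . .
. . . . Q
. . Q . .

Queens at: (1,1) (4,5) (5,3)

(1,1) attacks row 3 at column 1 and diagonals 3.
(4,5) attacks row 3 at column 5 and diagonals 4.
(5,3) attacks row 3 at column 3 and diagonals 1, 5.
Attacked columns: {1, 3, 4, 5}. Safe: {2}.

1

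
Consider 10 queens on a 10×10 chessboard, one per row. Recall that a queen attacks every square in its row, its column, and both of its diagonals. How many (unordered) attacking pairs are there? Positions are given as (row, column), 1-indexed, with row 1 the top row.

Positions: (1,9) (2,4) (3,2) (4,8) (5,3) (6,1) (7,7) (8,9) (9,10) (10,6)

Same column: (1,9)–(8,9) (column 9).
Same diagonal: (8,9)–(9,10) (|8−9| = |9−10| = 1).
Total attacking pairs: 2.

2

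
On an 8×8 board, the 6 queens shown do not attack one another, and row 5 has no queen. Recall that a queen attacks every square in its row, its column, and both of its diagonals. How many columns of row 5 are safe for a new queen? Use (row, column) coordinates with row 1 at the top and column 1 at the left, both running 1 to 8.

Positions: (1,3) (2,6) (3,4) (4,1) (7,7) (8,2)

1

(1,3) attacks row 5 at column 3 and diagonals 7.
(2,6) attacks row 5 at column 6 and diagonals 3.
(3,4) attacks row 5 at column 4 and diagonals 2, 6.
(4,1) attacks row 5 at column 1 and diagonals 2.
(7,7) attacks row 5 at column 7 and diagonals 5.
(8,2) attacks row 5 at column 2 and diagonals 5.
Attacked columns: {1, 2, 3, 4, 5, 6, 7}. Safe: {8}.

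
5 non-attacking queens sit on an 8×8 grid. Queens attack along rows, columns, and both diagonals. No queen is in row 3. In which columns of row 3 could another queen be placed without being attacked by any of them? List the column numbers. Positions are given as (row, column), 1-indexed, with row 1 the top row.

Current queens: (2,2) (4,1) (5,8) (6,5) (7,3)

(2,2) attacks row 3 at column 2 and diagonals 1, 3.
(4,1) attacks row 3 at column 1 and diagonals 2.
(5,8) attacks row 3 at column 8 and diagonals 6.
(6,5) attacks row 3 at column 5 and diagonals 2, 8.
(7,3) attacks row 3 at column 3 and diagonals 7.
Attacked columns: {1, 2, 3, 5, 6, 7, 8}. Safe: {4}.

columns 4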